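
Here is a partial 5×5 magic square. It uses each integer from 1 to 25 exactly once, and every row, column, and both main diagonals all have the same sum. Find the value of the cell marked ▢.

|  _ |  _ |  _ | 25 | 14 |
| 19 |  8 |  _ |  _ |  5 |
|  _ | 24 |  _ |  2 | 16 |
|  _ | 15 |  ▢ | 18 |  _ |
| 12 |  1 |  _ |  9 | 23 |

4

The entries are 1 through 25, which sum to 325, so each line sums to 325/5 = 65.
Row 5 must total 65; the given cells sum to 45, so (5,3) = 20.
Column 2 must total 65; the given cells sum to 48, so (1,2) = 17.
The remaining cell in column 4 is (2,4) = 65 − 54 = 11.
The remaining cell in column 5 is (4,5) = 65 − 58 = 7.
Anti-diagonal: 14 + 11 + 15 + 12 + ? = 65, so (3,3) = 13.
Using row 2: 19 + 8 + 11 + 5 + ? → (2,3) = 65 − 43 = 22.
Using row 3: 24 + 13 + 2 + 16 + ? → (3,1) = 65 − 55 = 10.
Using main diagonal: 8 + 13 + 18 + 23 + ? → (1,1) = 65 − 62 = 3.
The remaining cell in row 1 is (1,3) = 65 − 59 = 6.
The remaining cell in column 1 is (4,1) = 65 − 44 = 21.
Column 3 needs 65; the known cells sum to 61, so (4,3) = 4.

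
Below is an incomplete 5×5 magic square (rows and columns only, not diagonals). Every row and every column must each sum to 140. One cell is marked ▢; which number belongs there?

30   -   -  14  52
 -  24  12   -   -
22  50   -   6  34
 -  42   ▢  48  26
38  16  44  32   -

Row 3: 22 + 50 + 6 + 34 + ? = 140, so (3,3) = 28.
From row 5, 140 − (38 + 16 + 44 + 32) gives (5,5) = 10.
Column 2: 24 + 50 + 42 + 16 + ? = 140, so (1,2) = 8.
Using column 4: 14 + 6 + 48 + 32 + ? → (2,4) = 140 − 100 = 40.
Column 5 must total 140; the given cells sum to 122, so (2,5) = 18.
Row 1: 30 + 8 + 14 + 52 + ? = 140, so (1,3) = 36.
The remaining cell in row 2 is (2,1) = 140 − 94 = 46.
Column 1: 30 + 46 + 22 + 38 + ? = 140, so (4,1) = 4.
Column 3: 36 + 12 + 28 + 44 + ? = 140, so (4,3) = 20.

20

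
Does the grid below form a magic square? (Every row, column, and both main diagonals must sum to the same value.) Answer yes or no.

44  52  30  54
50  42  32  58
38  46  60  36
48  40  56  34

No — column 1 sums to 180 but row 2 sums to 182.

Row 1: 44 + 52 + 30 + 54 = 180.
Row 2: 50 + 42 + 32 + 58 = 182.
Row 3: 38 + 46 + 60 + 36 = 180.
Row 4: 48 + 40 + 56 + 34 = 178.
Column 1: 44 + 50 + 38 + 48 = 180.
Column 2: 52 + 42 + 46 + 40 = 180.
Column 3: 30 + 32 + 60 + 56 = 178.
Column 4: 54 + 58 + 36 + 34 = 182.
Main diagonal: 44 + 42 + 60 + 34 = 180.
Anti-diagonal: 54 + 32 + 46 + 48 = 180.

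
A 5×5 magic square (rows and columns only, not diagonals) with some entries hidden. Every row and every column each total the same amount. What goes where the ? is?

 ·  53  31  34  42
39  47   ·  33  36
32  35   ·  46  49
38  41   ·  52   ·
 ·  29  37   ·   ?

Column 2 is complete and sums to 205; that is the magic constant.
Using row 1: 53 + 31 + 34 + 42 + ? → (1,1) = 205 − 160 = 45.
Row 2 needs 205; the known cells sum to 155, so (2,3) = 50.
Row 3 needs 205; the known cells sum to 162, so (3,3) = 43.
The remaining cell in column 1 is (5,1) = 205 − 154 = 51.
Using column 3: 31 + 50 + 43 + 37 + ? → (4,3) = 205 − 161 = 44.
Using column 4: 34 + 33 + 46 + 52 + ? → (5,4) = 205 − 165 = 40.
Row 4: 38 + 41 + 44 + 52 + ? = 205, so (4,5) = 30.
From row 5, 205 − (51 + 29 + 37 + 40) gives (5,5) = 48.

48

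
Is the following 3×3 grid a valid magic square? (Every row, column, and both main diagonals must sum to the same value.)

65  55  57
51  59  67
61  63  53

Row 1: 65 + 55 + 57 = 177.
Row 2: 51 + 59 + 67 = 177.
Row 3: 61 + 63 + 53 = 177.
Column 1: 65 + 51 + 61 = 177.
Column 2: 55 + 59 + 63 = 177.
Column 3: 57 + 67 + 53 = 177.
Main diagonal: 65 + 59 + 53 = 177.
Anti-diagonal: 57 + 59 + 61 = 177.
All lines sum to 177.

Yes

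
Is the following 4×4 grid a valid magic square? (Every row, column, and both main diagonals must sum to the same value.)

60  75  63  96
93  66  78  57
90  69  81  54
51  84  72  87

Row 1: 60 + 75 + 63 + 96 = 294.
Row 2: 93 + 66 + 78 + 57 = 294.
Row 3: 90 + 69 + 81 + 54 = 294.
Row 4: 51 + 84 + 72 + 87 = 294.
Column 1: 60 + 93 + 90 + 51 = 294.
Column 2: 75 + 66 + 69 + 84 = 294.
Column 3: 63 + 78 + 81 + 72 = 294.
Column 4: 96 + 57 + 54 + 87 = 294.
Main diagonal: 60 + 66 + 81 + 87 = 294.
Anti-diagonal: 96 + 78 + 69 + 51 = 294.
All lines sum to 294.

Yes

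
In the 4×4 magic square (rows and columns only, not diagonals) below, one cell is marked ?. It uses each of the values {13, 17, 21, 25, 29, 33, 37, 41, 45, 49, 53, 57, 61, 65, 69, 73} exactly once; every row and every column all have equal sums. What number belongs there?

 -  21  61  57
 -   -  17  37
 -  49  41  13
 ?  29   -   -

The 16 entries sum to 688, so each line sums to 688/4 = 172.
The remaining cell in row 1 is (1,1) = 172 − 139 = 33.
The remaining cell in row 3 is (3,1) = 172 − 103 = 69.
The remaining cell in column 2 is (2,2) = 172 − 99 = 73.
The remaining cell in column 3 is (4,3) = 172 − 119 = 53.
Column 4: 57 + 37 + 13 + ? = 172, so (4,4) = 65.
Row 2 needs 172; the known cells sum to 127, so (2,1) = 45.
The remaining cell in row 4 is (4,1) = 172 − 147 = 25.

25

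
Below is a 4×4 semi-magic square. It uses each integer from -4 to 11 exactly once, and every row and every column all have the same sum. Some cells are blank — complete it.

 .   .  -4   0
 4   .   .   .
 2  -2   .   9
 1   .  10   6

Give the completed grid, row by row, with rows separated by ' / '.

The entries are -4 through 11, which sum to 56, so each line sums to 56/4 = 14.
The remaining cell in row 3 is (3,3) = 14 − 9 = 5.
Using row 4: 1 + 10 + 6 + ? → (4,2) = 14 − 17 = -3.
The remaining cell in column 1 is (1,1) = 14 − 7 = 7.
Column 3 needs 14; the known cells sum to 11, so (2,3) = 3.
Column 4 needs 14; the known cells sum to 15, so (2,4) = -1.
The remaining cell in row 1 is (1,2) = 14 − 3 = 11.
From row 2, 14 − (4 + 3 + (-1)) gives (2,2) = 8.

7 11 -4 0 / 4 8 3 -1 / 2 -2 5 9 / 1 -3 10 6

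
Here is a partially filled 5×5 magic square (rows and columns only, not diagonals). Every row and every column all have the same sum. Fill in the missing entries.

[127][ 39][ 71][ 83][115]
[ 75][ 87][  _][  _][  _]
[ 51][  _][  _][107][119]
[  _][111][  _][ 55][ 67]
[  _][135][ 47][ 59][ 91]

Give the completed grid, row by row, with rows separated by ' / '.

127 39 71 83 115 / 75 87 99 131 43 / 51 63 95 107 119 / 79 111 123 55 67 / 103 135 47 59 91

Row 1 is already complete: 127 + 39 + 71 + 83 + 115 = 435, so that is the magic constant.
Row 5 needs 435; the known cells sum to 332, so (5,1) = 103.
Column 1: 127 + 75 + 51 + 103 + ? = 435, so (4,1) = 79.
Column 2 must total 435; the given cells sum to 372, so (3,2) = 63.
Using column 4: 83 + 107 + 55 + 59 + ? → (2,4) = 435 − 304 = 131.
The remaining cell in column 5 is (2,5) = 435 − 392 = 43.
Row 2 must total 435; the given cells sum to 336, so (2,3) = 99.
Using row 3: 51 + 63 + 107 + 119 + ? → (3,3) = 435 − 340 = 95.
Row 4 needs 435; the known cells sum to 312, so (4,3) = 123.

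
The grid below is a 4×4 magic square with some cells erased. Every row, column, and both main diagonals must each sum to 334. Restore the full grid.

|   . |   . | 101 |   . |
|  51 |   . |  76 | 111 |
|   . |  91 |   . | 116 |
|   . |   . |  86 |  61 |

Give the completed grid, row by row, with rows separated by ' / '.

106 81 101 46 / 51 96 76 111 / 56 91 71 116 / 121 66 86 61

The remaining cell in row 2 is (2,2) = 334 − 238 = 96.
Column 3: 101 + 76 + 86 + ? = 334, so (3,3) = 71.
From column 4, 334 − (111 + 116 + 61) gives (1,4) = 46.
Main diagonal needs 334; the known cells sum to 228, so (1,1) = 106.
The remaining cell in anti-diagonal is (4,1) = 334 − 213 = 121.
Row 1 must total 334; the given cells sum to 253, so (1,2) = 81.
The remaining cell in row 3 is (3,1) = 334 − 278 = 56.
The remaining cell in row 4 is (4,2) = 334 − 268 = 66.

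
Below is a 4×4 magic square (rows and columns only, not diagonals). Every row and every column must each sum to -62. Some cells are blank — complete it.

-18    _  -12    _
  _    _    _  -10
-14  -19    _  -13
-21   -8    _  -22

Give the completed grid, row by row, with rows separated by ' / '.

From row 3, -62 − (-14 + (-19) + (-13)) gives (3,3) = -16.
Row 4 needs -62; the known cells sum to -51, so (4,3) = -11.
Column 1 needs -62; the known cells sum to -53, so (2,1) = -9.
Column 3 must total -62; the given cells sum to -39, so (2,3) = -23.
The remaining cell in column 4 is (1,4) = -62 − (-45) = -17.
Row 1: -18 + (-12) + (-17) + ? = -62, so (1,2) = -15.
The remaining cell in row 2 is (2,2) = -62 − (-42) = -20.

-18 -15 -12 -17 / -9 -20 -23 -10 / -14 -19 -16 -13 / -21 -8 -11 -22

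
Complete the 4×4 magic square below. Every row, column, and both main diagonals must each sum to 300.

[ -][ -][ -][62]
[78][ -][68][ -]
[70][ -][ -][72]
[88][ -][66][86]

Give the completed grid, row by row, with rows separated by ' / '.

64 84 90 62 / 78 74 68 80 / 70 82 76 72 / 88 60 66 86

From row 4, 300 − (88 + 66 + 86) gives (4,2) = 60.
The remaining cell in column 1 is (1,1) = 300 − 236 = 64.
Using column 4: 62 + 72 + 86 + ? → (2,4) = 300 − 220 = 80.
The remaining cell in anti-diagonal is (3,2) = 300 − 218 = 82.
Row 2 needs 300; the known cells sum to 226, so (2,2) = 74.
The remaining cell in row 3 is (3,3) = 300 − 224 = 76.
Using column 2: 74 + 82 + 60 + ? → (1,2) = 300 − 216 = 84.
The remaining cell in column 3 is (1,3) = 300 − 210 = 90.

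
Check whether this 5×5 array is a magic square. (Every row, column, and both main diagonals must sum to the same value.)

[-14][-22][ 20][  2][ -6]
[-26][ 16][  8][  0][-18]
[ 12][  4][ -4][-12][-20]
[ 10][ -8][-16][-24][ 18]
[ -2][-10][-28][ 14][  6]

Row 1: -14 + (-22) + 20 + 2 + (-6) = -20.
Row 2: -26 + 16 + 8 + 0 + (-18) = -20.
Row 3: 12 + 4 + (-4) + (-12) + (-20) = -20.
Row 4: 10 + (-8) + (-16) + (-24) + 18 = -20.
Row 5: -2 + (-10) + (-28) + 14 + 6 = -20.
Column 1: -14 + (-26) + 12 + 10 + (-2) = -20.
Column 2: -22 + 16 + 4 + (-8) + (-10) = -20.
Column 3: 20 + 8 + (-4) + (-16) + (-28) = -20.
Column 4: 2 + 0 + (-12) + (-24) + 14 = -20.
Column 5: -6 + (-18) + (-20) + 18 + 6 = -20.
Main diagonal: -14 + 16 + (-4) + (-24) + 6 = -20.
Anti-diagonal: -6 + 0 + (-4) + (-8) + (-2) = -20.
All lines sum to -20.

Yes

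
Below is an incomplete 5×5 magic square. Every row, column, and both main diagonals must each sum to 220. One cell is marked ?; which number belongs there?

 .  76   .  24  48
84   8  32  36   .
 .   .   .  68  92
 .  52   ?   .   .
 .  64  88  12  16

From row 2, 220 − (84 + 8 + 32 + 36) gives (2,5) = 60.
Row 5: 64 + 88 + 12 + 16 + ? = 220, so (5,1) = 40.
Column 2 needs 220; the known cells sum to 200, so (3,2) = 20.
Column 4 needs 220; the known cells sum to 140, so (4,4) = 80.
From column 5, 220 − (48 + 60 + 92 + 16) gives (4,5) = 4.
Anti-diagonal must total 220; the given cells sum to 176, so (3,3) = 44.
The remaining cell in row 3 is (3,1) = 220 − 224 = -4.
From main diagonal, 220 − (8 + 44 + 80 + 16) gives (1,1) = 72.
The remaining cell in row 1 is (1,3) = 220 − 220 = 0.
The remaining cell in column 1 is (4,1) = 220 − 192 = 28.
From column 3, 220 − (0 + 32 + 44 + 88) gives (4,3) = 56.

56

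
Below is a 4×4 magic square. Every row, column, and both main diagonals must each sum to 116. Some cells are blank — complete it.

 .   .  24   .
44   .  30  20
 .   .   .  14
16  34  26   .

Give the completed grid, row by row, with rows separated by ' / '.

Using row 2: 44 + 30 + 20 + ? → (2,2) = 116 − 94 = 22.
Row 4 needs 116; the known cells sum to 76, so (4,4) = 40.
Column 3 must total 116; the given cells sum to 80, so (3,3) = 36.
Column 4: 20 + 14 + 40 + ? = 116, so (1,4) = 42.
The remaining cell in main diagonal is (1,1) = 116 − 98 = 18.
From anti-diagonal, 116 − (42 + 30 + 16) gives (3,2) = 28.
Row 1 needs 116; the known cells sum to 84, so (1,2) = 32.
Row 3: 28 + 36 + 14 + ? = 116, so (3,1) = 38.

18 32 24 42 / 44 22 30 20 / 38 28 36 14 / 16 34 26 40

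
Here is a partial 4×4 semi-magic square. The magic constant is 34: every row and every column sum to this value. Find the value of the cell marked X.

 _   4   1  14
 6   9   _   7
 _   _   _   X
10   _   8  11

2

Using row 1: 4 + 1 + 14 + ? → (1,1) = 34 − 19 = 15.
Using row 2: 6 + 9 + 7 + ? → (2,3) = 34 − 22 = 12.
Using row 4: 10 + 8 + 11 + ? → (4,2) = 34 − 29 = 5.
From column 1, 34 − (15 + 6 + 10) gives (3,1) = 3.
Column 2: 4 + 9 + 5 + ? = 34, so (3,2) = 16.
From column 3, 34 − (1 + 12 + 8) gives (3,3) = 13.
Column 4 must total 34; the given cells sum to 32, so (3,4) = 2.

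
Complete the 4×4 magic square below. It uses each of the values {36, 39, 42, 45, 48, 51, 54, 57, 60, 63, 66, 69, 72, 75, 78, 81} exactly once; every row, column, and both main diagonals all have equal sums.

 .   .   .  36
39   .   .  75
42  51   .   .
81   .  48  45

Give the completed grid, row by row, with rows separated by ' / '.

The 16 entries sum to 936, so each line sums to 936/4 = 234.
From row 4, 234 − (81 + 48 + 45) gives (4,2) = 60.
The remaining cell in column 1 is (1,1) = 234 − 162 = 72.
The remaining cell in column 4 is (3,4) = 234 − 156 = 78.
The remaining cell in anti-diagonal is (2,3) = 234 − 168 = 66.
Using row 2: 39 + 66 + 75 + ? → (2,2) = 234 − 180 = 54.
Row 3 needs 234; the known cells sum to 171, so (3,3) = 63.
Column 2 needs 234; the known cells sum to 165, so (1,2) = 69.
Using column 3: 66 + 63 + 48 + ? → (1,3) = 234 − 177 = 57.

72 69 57 36 / 39 54 66 75 / 42 51 63 78 / 81 60 48 45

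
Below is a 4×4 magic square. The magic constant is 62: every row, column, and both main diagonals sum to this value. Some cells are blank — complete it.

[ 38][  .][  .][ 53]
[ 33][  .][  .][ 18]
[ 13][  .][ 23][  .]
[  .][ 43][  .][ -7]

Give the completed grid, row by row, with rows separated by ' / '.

Column 1: 38 + 33 + 13 + ? = 62, so (4,1) = -22.
Column 4 needs 62; the known cells sum to 64, so (3,4) = -2.
From main diagonal, 62 − (38 + 23 + (-7)) gives (2,2) = 8.
Row 2 needs 62; the known cells sum to 59, so (2,3) = 3.
Row 3 needs 62; the known cells sum to 34, so (3,2) = 28.
The remaining cell in row 4 is (4,3) = 62 − 14 = 48.
The remaining cell in column 2 is (1,2) = 62 − 79 = -17.
Column 3: 3 + 23 + 48 + ? = 62, so (1,3) = -12.

38 -17 -12 53 / 33 8 3 18 / 13 28 23 -2 / -22 43 48 -7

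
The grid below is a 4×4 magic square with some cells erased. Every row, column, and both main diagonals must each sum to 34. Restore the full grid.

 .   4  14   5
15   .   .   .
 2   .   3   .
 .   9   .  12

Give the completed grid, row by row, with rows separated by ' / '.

11 4 14 5 / 15 8 10 1 / 2 13 3 16 / 6 9 7 12

From row 1, 34 − (4 + 14 + 5) gives (1,1) = 11.
Column 1 must total 34; the given cells sum to 28, so (4,1) = 6.
The remaining cell in main diagonal is (2,2) = 34 − 26 = 8.
Using row 4: 6 + 9 + 12 + ? → (4,3) = 34 − 27 = 7.
Using column 2: 4 + 8 + 9 + ? → (3,2) = 34 − 21 = 13.
Column 3: 14 + 3 + 7 + ? = 34, so (2,3) = 10.
Using row 2: 15 + 8 + 10 + ? → (2,4) = 34 − 33 = 1.
Row 3 needs 34; the known cells sum to 18, so (3,4) = 16.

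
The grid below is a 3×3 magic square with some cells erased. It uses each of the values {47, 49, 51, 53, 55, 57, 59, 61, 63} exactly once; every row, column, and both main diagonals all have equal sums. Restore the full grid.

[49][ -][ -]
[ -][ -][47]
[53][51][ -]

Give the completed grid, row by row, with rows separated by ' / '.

49 59 57 / 63 55 47 / 53 51 61

The 9 entries sum to 495, so each line sums to 495/3 = 165.
Row 3 needs 165; the known cells sum to 104, so (3,3) = 61.
Using column 1: 49 + 53 + ? → (2,1) = 165 − 102 = 63.
The remaining cell in column 3 is (1,3) = 165 − 108 = 57.
Main diagonal needs 165; the known cells sum to 110, so (2,2) = 55.
Row 1 needs 165; the known cells sum to 106, so (1,2) = 59.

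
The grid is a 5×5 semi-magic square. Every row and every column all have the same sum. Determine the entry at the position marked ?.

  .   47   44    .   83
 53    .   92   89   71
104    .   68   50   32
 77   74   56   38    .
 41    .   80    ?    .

Column 3 is complete and sums to 340; that is the magic constant.
Row 2 needs 340; the known cells sum to 305, so (2,2) = 35.
From row 3, 340 − (104 + 68 + 50 + 32) gives (3,2) = 86.
From row 4, 340 − (77 + 74 + 56 + 38) gives (4,5) = 95.
Column 1: 53 + 104 + 77 + 41 + ? = 340, so (1,1) = 65.
Column 2 needs 340; the known cells sum to 242, so (5,2) = 98.
Using column 5: 83 + 71 + 32 + 95 + ? → (5,5) = 340 − 281 = 59.
Row 1 needs 340; the known cells sum to 239, so (1,4) = 101.
Row 5 needs 340; the known cells sum to 278, so (5,4) = 62.

62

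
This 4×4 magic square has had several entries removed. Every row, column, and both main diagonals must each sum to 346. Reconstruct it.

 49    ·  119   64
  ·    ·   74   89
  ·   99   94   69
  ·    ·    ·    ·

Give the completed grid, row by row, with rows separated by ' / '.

Row 1: 49 + 119 + 64 + ? = 346, so (1,2) = 114.
Row 3 must total 346; the given cells sum to 262, so (3,1) = 84.
The remaining cell in column 3 is (4,3) = 346 − 287 = 59.
Column 4: 64 + 89 + 69 + ? = 346, so (4,4) = 124.
Main diagonal must total 346; the given cells sum to 267, so (2,2) = 79.
Anti-diagonal needs 346; the known cells sum to 237, so (4,1) = 109.
Using row 2: 79 + 74 + 89 + ? → (2,1) = 346 − 242 = 104.
Using row 4: 109 + 59 + 124 + ? → (4,2) = 346 − 292 = 54.

49 114 119 64 / 104 79 74 89 / 84 99 94 69 / 109 54 59 124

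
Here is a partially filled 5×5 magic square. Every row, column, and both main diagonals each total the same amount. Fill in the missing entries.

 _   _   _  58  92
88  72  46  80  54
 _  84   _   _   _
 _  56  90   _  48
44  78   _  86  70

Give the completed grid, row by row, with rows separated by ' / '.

66 50 74 58 92 / 88 72 46 80 54 / 60 84 68 52 76 / 82 56 90 64 48 / 44 78 62 86 70

Row 2 is already complete: 88 + 72 + 46 + 80 + 54 = 340, so that is the magic constant.
From row 5, 340 − (44 + 78 + 86 + 70) gives (5,3) = 62.
Using column 2: 72 + 84 + 56 + 78 + ? → (1,2) = 340 − 290 = 50.
Column 5 needs 340; the known cells sum to 264, so (3,5) = 76.
Anti-diagonal needs 340; the known cells sum to 272, so (3,3) = 68.
Using column 3: 46 + 68 + 90 + 62 + ? → (1,3) = 340 − 266 = 74.
Row 1 must total 340; the given cells sum to 274, so (1,1) = 66.
The remaining cell in main diagonal is (4,4) = 340 − 276 = 64.
Row 4: 56 + 90 + 64 + 48 + ? = 340, so (4,1) = 82.
Column 1 needs 340; the known cells sum to 280, so (3,1) = 60.
Column 4 needs 340; the known cells sum to 288, so (3,4) = 52.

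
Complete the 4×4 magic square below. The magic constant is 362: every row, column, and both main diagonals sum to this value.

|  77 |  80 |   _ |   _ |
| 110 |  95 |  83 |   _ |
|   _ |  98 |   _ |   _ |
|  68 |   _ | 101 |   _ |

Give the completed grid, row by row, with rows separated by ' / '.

77 80 92 113 / 110 95 83 74 / 107 98 86 71 / 68 89 101 104

Row 2 needs 362; the known cells sum to 288, so (2,4) = 74.
From column 1, 362 − (77 + 110 + 68) gives (3,1) = 107.
Column 2 needs 362; the known cells sum to 273, so (4,2) = 89.
Using anti-diagonal: 83 + 98 + 68 + ? → (1,4) = 362 − 249 = 113.
Using row 1: 77 + 80 + 113 + ? → (1,3) = 362 − 270 = 92.
Row 4: 68 + 89 + 101 + ? = 362, so (4,4) = 104.
From column 3, 362 − (92 + 83 + 101) gives (3,3) = 86.
Column 4 needs 362; the known cells sum to 291, so (3,4) = 71.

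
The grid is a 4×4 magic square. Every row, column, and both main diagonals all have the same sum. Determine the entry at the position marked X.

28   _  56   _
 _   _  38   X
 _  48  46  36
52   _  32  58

44

Column 3 is complete and sums to 172; that is the magic constant.
Row 3 needs 172; the known cells sum to 130, so (3,1) = 42.
The remaining cell in row 4 is (4,2) = 172 − 142 = 30.
Column 1 must total 172; the given cells sum to 122, so (2,1) = 50.
From main diagonal, 172 − (28 + 46 + 58) gives (2,2) = 40.
From anti-diagonal, 172 − (38 + 48 + 52) gives (1,4) = 34.
Row 1 must total 172; the given cells sum to 118, so (1,2) = 54.
Using row 2: 50 + 40 + 38 + ? → (2,4) = 172 − 128 = 44.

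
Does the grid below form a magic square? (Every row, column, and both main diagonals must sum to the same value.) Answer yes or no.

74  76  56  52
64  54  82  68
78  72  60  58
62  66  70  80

Row 1: 74 + 76 + 56 + 52 = 258.
Row 2: 64 + 54 + 82 + 68 = 268.
Row 3: 78 + 72 + 60 + 58 = 268.
Row 4: 62 + 66 + 70 + 80 = 278.
Column 1: 74 + 64 + 78 + 62 = 278.
Column 2: 76 + 54 + 72 + 66 = 268.
Column 3: 56 + 82 + 60 + 70 = 268.
Column 4: 52 + 68 + 58 + 80 = 258.
Main diagonal: 74 + 54 + 60 + 80 = 268.
Anti-diagonal: 52 + 82 + 72 + 62 = 268.

No — row 3 sums to 268 but row 1 sums to 258.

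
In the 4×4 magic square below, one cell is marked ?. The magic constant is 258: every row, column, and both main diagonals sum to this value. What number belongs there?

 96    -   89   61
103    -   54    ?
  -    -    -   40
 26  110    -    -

From row 1, 258 − (96 + 89 + 61) gives (1,2) = 12.
The remaining cell in column 1 is (3,1) = 258 − 225 = 33.
Anti-diagonal: 61 + 54 + 26 + ? = 258, so (3,2) = 117.
Row 3 must total 258; the given cells sum to 190, so (3,3) = 68.
Column 2 needs 258; the known cells sum to 239, so (2,2) = 19.
Column 3: 89 + 54 + 68 + ? = 258, so (4,3) = 47.
Using main diagonal: 96 + 19 + 68 + ? → (4,4) = 258 − 183 = 75.
Using row 2: 103 + 19 + 54 + ? → (2,4) = 258 − 176 = 82.

82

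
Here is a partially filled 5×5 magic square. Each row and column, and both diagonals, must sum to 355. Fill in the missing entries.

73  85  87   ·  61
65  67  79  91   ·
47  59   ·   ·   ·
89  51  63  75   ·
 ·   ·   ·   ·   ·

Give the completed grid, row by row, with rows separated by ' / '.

73 85 87 49 61 / 65 67 79 91 53 / 47 59 71 83 95 / 89 51 63 75 77 / 81 93 55 57 69

The remaining cell in row 1 is (1,4) = 355 − 306 = 49.
Using row 2: 65 + 67 + 79 + 91 + ? → (2,5) = 355 − 302 = 53.
From row 4, 355 − (89 + 51 + 63 + 75) gives (4,5) = 77.
Column 1 must total 355; the given cells sum to 274, so (5,1) = 81.
Column 2 needs 355; the known cells sum to 262, so (5,2) = 93.
From anti-diagonal, 355 − (61 + 91 + 51 + 81) gives (3,3) = 71.
Column 3 must total 355; the given cells sum to 300, so (5,3) = 55.
Using main diagonal: 73 + 67 + 71 + 75 + ? → (5,5) = 355 − 286 = 69.
Row 5: 81 + 93 + 55 + 69 + ? = 355, so (5,4) = 57.
Using column 4: 49 + 91 + 75 + 57 + ? → (3,4) = 355 − 272 = 83.
Column 5 must total 355; the given cells sum to 260, so (3,5) = 95.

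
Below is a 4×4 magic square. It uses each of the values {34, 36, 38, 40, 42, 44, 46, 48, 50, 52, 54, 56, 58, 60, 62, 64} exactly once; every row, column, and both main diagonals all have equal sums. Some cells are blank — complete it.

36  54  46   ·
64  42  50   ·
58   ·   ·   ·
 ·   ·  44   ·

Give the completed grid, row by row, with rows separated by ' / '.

The 16 entries sum to 784, so each line sums to 784/4 = 196.
Row 1 must total 196; the given cells sum to 136, so (1,4) = 60.
Using row 2: 64 + 42 + 50 + ? → (2,4) = 196 − 156 = 40.
Column 1 needs 196; the known cells sum to 158, so (4,1) = 38.
Column 3 needs 196; the known cells sum to 140, so (3,3) = 56.
Main diagonal must total 196; the given cells sum to 134, so (4,4) = 62.
Anti-diagonal needs 196; the known cells sum to 148, so (3,2) = 48.
Row 3 needs 196; the known cells sum to 162, so (3,4) = 34.
Row 4 must total 196; the given cells sum to 144, so (4,2) = 52.

36 54 46 60 / 64 42 50 40 / 58 48 56 34 / 38 52 44 62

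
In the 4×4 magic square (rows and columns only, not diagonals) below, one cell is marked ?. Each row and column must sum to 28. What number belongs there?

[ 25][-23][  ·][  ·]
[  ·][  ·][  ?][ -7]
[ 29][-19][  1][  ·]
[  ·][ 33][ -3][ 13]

9

The remaining cell in row 3 is (3,4) = 28 − 11 = 17.
From row 4, 28 − (33 + (-3) + 13) gives (4,1) = -15.
Using column 1: 25 + 29 + (-15) + ? → (2,1) = 28 − 39 = -11.
Using column 2: -23 + (-19) + 33 + ? → (2,2) = 28 − (-9) = 37.
Column 4 must total 28; the given cells sum to 23, so (1,4) = 5.
Row 1: 25 + (-23) + 5 + ? = 28, so (1,3) = 21.
Row 2 needs 28; the known cells sum to 19, so (2,3) = 9.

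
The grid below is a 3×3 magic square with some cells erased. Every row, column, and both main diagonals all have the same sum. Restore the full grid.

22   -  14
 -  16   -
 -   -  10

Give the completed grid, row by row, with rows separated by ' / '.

Main diagonal is already complete: 22 + 16 + 10 = 48, so that is the magic constant.
From row 1, 48 − (22 + 14) gives (1,2) = 12.
Column 2 must total 48; the given cells sum to 28, so (3,2) = 20.
From column 3, 48 − (14 + 10) gives (2,3) = 24.
From anti-diagonal, 48 − (14 + 16) gives (3,1) = 18.
Row 2 must total 48; the given cells sum to 40, so (2,1) = 8.

22 12 14 / 8 16 24 / 18 20 10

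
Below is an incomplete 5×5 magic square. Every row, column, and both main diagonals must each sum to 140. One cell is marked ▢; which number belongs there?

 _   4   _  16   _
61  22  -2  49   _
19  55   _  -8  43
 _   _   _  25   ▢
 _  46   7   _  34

1

Row 2: 61 + 22 + (-2) + 49 + ? = 140, so (2,5) = 10.
Using row 3: 19 + 55 + (-8) + 43 + ? → (3,3) = 140 − 109 = 31.
Column 2 needs 140; the known cells sum to 127, so (4,2) = 13.
Using column 4: 16 + 49 + (-8) + 25 + ? → (5,4) = 140 − 82 = 58.
Main diagonal needs 140; the known cells sum to 112, so (1,1) = 28.
The remaining cell in row 5 is (5,1) = 140 − 145 = -5.
The remaining cell in column 1 is (4,1) = 140 − 103 = 37.
The remaining cell in anti-diagonal is (1,5) = 140 − 88 = 52.
From row 1, 140 − (28 + 4 + 16 + 52) gives (1,3) = 40.
From column 3, 140 − (40 + (-2) + 31 + 7) gives (4,3) = 64.
Column 5: 52 + 10 + 43 + 34 + ? = 140, so (4,5) = 1.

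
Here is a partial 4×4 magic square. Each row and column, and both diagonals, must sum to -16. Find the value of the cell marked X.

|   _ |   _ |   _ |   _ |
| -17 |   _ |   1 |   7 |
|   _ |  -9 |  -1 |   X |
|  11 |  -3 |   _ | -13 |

9

Row 2: -17 + 1 + 7 + ? = -16, so (2,2) = -7.
Row 4 needs -16; the known cells sum to -5, so (4,3) = -11.
Column 2 must total -16; the given cells sum to -19, so (1,2) = 3.
Column 3 must total -16; the given cells sum to -11, so (1,3) = -5.
Main diagonal must total -16; the given cells sum to -21, so (1,1) = 5.
The remaining cell in anti-diagonal is (1,4) = -16 − 3 = -19.
Using column 1: 5 + (-17) + 11 + ? → (3,1) = -16 − (-1) = -15.
Column 4 must total -16; the given cells sum to -25, so (3,4) = 9.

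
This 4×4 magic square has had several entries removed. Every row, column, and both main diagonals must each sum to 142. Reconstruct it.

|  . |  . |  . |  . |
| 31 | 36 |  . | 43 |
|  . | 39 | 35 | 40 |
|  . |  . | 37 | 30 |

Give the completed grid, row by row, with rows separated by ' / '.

Row 2 must total 142; the given cells sum to 110, so (2,3) = 32.
Row 3 needs 142; the known cells sum to 114, so (3,1) = 28.
Column 3 must total 142; the given cells sum to 104, so (1,3) = 38.
The remaining cell in column 4 is (1,4) = 142 − 113 = 29.
From main diagonal, 142 − (36 + 35 + 30) gives (1,1) = 41.
Anti-diagonal must total 142; the given cells sum to 100, so (4,1) = 42.
Using row 1: 41 + 38 + 29 + ? → (1,2) = 142 − 108 = 34.
From row 4, 142 − (42 + 37 + 30) gives (4,2) = 33.

41 34 38 29 / 31 36 32 43 / 28 39 35 40 / 42 33 37 30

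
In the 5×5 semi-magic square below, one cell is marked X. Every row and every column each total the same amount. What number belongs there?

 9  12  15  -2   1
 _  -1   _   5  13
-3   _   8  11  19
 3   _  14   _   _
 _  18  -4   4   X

Row 1 is complete and sums to 35; that is the magic constant.
From row 3, 35 − (-3 + 8 + 11 + 19) gives (3,2) = 0.
The remaining cell in column 2 is (4,2) = 35 − 29 = 6.
The remaining cell in column 3 is (2,3) = 35 − 33 = 2.
Column 4: -2 + 5 + 11 + 4 + ? = 35, so (4,4) = 17.
Using row 2: -1 + 2 + 5 + 13 + ? → (2,1) = 35 − 19 = 16.
The remaining cell in row 4 is (4,5) = 35 − 40 = -5.
Using column 1: 9 + 16 + (-3) + 3 + ? → (5,1) = 35 − 25 = 10.
From column 5, 35 − (1 + 13 + 19 + (-5)) gives (5,5) = 7.

7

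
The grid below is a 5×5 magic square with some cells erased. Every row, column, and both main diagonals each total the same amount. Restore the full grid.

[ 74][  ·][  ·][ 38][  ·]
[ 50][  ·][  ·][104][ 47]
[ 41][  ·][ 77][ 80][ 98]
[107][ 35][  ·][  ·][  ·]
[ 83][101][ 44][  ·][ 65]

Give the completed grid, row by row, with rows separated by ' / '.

Column 1 is already complete: 74 + 50 + 41 + 107 + 83 = 355, so that is the magic constant.
Row 3 must total 355; the given cells sum to 296, so (3,2) = 59.
Row 5: 83 + 101 + 44 + 65 + ? = 355, so (5,4) = 62.
From column 4, 355 − (38 + 104 + 80 + 62) gives (4,4) = 71.
From main diagonal, 355 − (74 + 77 + 71 + 65) gives (2,2) = 68.
The remaining cell in anti-diagonal is (1,5) = 355 − 299 = 56.
Row 2: 50 + 68 + 104 + 47 + ? = 355, so (2,3) = 86.
Column 2 needs 355; the known cells sum to 263, so (1,2) = 92.
Using column 5: 56 + 47 + 98 + 65 + ? → (4,5) = 355 − 266 = 89.
The remaining cell in row 1 is (1,3) = 355 − 260 = 95.
Row 4 must total 355; the given cells sum to 302, so (4,3) = 53.

74 92 95 38 56 / 50 68 86 104 47 / 41 59 77 80 98 / 107 35 53 71 89 / 83 101 44 62 65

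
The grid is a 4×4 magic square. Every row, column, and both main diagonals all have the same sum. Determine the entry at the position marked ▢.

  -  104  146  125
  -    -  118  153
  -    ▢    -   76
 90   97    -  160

181

Column 4 is complete and sums to 514; that is the magic constant.
Row 1: 104 + 146 + 125 + ? = 514, so (1,1) = 139.
Row 4: 90 + 97 + 160 + ? = 514, so (4,3) = 167.
Column 3 needs 514; the known cells sum to 431, so (3,3) = 83.
The remaining cell in main diagonal is (2,2) = 514 − 382 = 132.
From anti-diagonal, 514 − (125 + 118 + 90) gives (3,2) = 181.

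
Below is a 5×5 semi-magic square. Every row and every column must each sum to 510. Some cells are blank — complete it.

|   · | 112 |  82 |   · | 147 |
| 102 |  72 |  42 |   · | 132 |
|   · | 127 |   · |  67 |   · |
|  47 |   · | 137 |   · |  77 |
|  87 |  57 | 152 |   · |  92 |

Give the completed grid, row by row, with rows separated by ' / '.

117 112 82 52 147 / 102 72 42 162 132 / 157 127 97 67 62 / 47 142 137 107 77 / 87 57 152 122 92

Row 2: 102 + 72 + 42 + 132 + ? = 510, so (2,4) = 162.
Row 5: 87 + 57 + 152 + 92 + ? = 510, so (5,4) = 122.
The remaining cell in column 2 is (4,2) = 510 − 368 = 142.
Column 3: 82 + 42 + 137 + 152 + ? = 510, so (3,3) = 97.
From column 5, 510 − (147 + 132 + 77 + 92) gives (3,5) = 62.
Using row 3: 127 + 97 + 67 + 62 + ? → (3,1) = 510 − 353 = 157.
The remaining cell in row 4 is (4,4) = 510 − 403 = 107.
From column 1, 510 − (102 + 157 + 47 + 87) gives (1,1) = 117.
Using column 4: 162 + 67 + 107 + 122 + ? → (1,4) = 510 − 458 = 52.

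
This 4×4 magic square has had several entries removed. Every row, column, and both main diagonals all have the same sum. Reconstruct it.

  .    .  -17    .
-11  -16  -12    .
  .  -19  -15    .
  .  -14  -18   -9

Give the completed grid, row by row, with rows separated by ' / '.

-22 -13 -17 -10 / -11 -16 -12 -23 / -8 -19 -15 -20 / -21 -14 -18 -9

Column 3 is already complete: -17 + -12 + -15 + -18 = -62, so that is the magic constant.
Row 2: -11 + (-16) + (-12) + ? = -62, so (2,4) = -23.
Using row 4: -14 + (-18) + (-9) + ? → (4,1) = -62 − (-41) = -21.
From column 2, -62 − (-16 + (-19) + (-14)) gives (1,2) = -13.
From main diagonal, -62 − (-16 + (-15) + (-9)) gives (1,1) = -22.
Anti-diagonal: -12 + (-19) + (-21) + ? = -62, so (1,4) = -10.
From column 1, -62 − (-22 + (-11) + (-21)) gives (3,1) = -8.
Column 4 must total -62; the given cells sum to -42, so (3,4) = -20.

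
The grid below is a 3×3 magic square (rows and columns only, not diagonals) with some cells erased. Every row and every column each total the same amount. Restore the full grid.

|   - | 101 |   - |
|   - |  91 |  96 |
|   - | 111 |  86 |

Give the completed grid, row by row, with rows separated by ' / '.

81 101 121 / 116 91 96 / 106 111 86

Column 2 is already complete: 101 + 91 + 111 = 303, so that is the magic constant.
Row 2: 91 + 96 + ? = 303, so (2,1) = 116.
Row 3 must total 303; the given cells sum to 197, so (3,1) = 106.
Column 1: 116 + 106 + ? = 303, so (1,1) = 81.
From column 3, 303 − (96 + 86) gives (1,3) = 121.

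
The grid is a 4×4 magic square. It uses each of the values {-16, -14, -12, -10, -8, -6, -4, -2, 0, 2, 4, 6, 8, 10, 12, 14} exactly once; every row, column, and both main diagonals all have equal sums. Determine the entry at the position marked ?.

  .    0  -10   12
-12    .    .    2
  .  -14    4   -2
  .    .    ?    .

The 16 entries sum to -16, so each line sums to -16/4 = -4.
From row 1, -4 − (0 + (-10) + 12) gives (1,1) = -6.
From row 3, -4 − (-14 + 4 + (-2)) gives (3,1) = 8.
The remaining cell in column 1 is (4,1) = -4 − (-10) = 6.
Column 4: 12 + 2 + (-2) + ? = -4, so (4,4) = -16.
The remaining cell in main diagonal is (2,2) = -4 − (-18) = 14.
Anti-diagonal needs -4; the known cells sum to 4, so (2,3) = -8.
From column 2, -4 − (0 + 14 + (-14)) gives (4,2) = -4.
The remaining cell in column 3 is (4,3) = -4 − (-14) = 10.

10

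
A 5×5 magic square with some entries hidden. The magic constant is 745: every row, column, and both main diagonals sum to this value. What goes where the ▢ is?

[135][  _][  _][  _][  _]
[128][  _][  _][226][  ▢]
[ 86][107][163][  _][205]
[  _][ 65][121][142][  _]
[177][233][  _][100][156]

72

Using row 3: 86 + 107 + 163 + 205 + ? → (3,4) = 745 − 561 = 184.
Row 5 needs 745; the known cells sum to 666, so (5,3) = 79.
Column 1 must total 745; the given cells sum to 526, so (4,1) = 219.
Column 4 needs 745; the known cells sum to 652, so (1,4) = 93.
Main diagonal must total 745; the given cells sum to 596, so (2,2) = 149.
The remaining cell in anti-diagonal is (1,5) = 745 − 631 = 114.
The remaining cell in row 4 is (4,5) = 745 − 547 = 198.
Column 2: 149 + 107 + 65 + 233 + ? = 745, so (1,2) = 191.
Column 5 must total 745; the given cells sum to 673, so (2,5) = 72.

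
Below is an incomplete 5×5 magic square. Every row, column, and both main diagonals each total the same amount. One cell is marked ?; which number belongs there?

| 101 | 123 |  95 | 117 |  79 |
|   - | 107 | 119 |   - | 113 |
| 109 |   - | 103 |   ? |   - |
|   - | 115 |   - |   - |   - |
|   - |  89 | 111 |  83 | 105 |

Row 1 is complete and sums to 515; that is the magic constant.
The remaining cell in row 5 is (5,1) = 515 − 388 = 127.
Column 2 must total 515; the given cells sum to 434, so (3,2) = 81.
Column 3 must total 515; the given cells sum to 428, so (4,3) = 87.
Main diagonal needs 515; the known cells sum to 416, so (4,4) = 99.
Anti-diagonal needs 515; the known cells sum to 424, so (2,4) = 91.
Using row 2: 107 + 119 + 91 + 113 + ? → (2,1) = 515 − 430 = 85.
Using column 1: 101 + 85 + 109 + 127 + ? → (4,1) = 515 − 422 = 93.
Using column 4: 117 + 91 + 99 + 83 + ? → (3,4) = 515 − 390 = 125.

125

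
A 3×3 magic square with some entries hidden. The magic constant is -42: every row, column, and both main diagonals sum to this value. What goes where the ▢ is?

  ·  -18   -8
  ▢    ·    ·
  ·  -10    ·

From row 1, -42 − (-18 + (-8)) gives (1,1) = -16.
From column 2, -42 − (-18 + (-10)) gives (2,2) = -14.
Main diagonal needs -42; the known cells sum to -30, so (3,3) = -12.
Anti-diagonal needs -42; the known cells sum to -22, so (3,1) = -20.
From column 1, -42 − (-16 + (-20)) gives (2,1) = -6.

-6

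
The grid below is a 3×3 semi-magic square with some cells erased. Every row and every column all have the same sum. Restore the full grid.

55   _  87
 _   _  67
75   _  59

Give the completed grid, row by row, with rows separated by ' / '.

Column 3 is already complete: 87 + 67 + 59 = 213, so that is the magic constant.
Row 1 must total 213; the given cells sum to 142, so (1,2) = 71.
From row 3, 213 − (75 + 59) gives (3,2) = 79.
Column 1 needs 213; the known cells sum to 130, so (2,1) = 83.
The remaining cell in column 2 is (2,2) = 213 − 150 = 63.

55 71 87 / 83 63 67 / 75 79 59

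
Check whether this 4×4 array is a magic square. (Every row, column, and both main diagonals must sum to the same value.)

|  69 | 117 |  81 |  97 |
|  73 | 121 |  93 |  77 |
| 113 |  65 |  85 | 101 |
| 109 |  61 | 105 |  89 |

Row 1: 69 + 117 + 81 + 97 = 364.
Row 2: 73 + 121 + 93 + 77 = 364.
Row 3: 113 + 65 + 85 + 101 = 364.
Row 4: 109 + 61 + 105 + 89 = 364.
Column 1: 69 + 73 + 113 + 109 = 364.
Column 2: 117 + 121 + 65 + 61 = 364.
Column 3: 81 + 93 + 85 + 105 = 364.
Column 4: 97 + 77 + 101 + 89 = 364.
Main diagonal: 69 + 121 + 85 + 89 = 364.
Anti-diagonal: 97 + 93 + 65 + 109 = 364.
All lines sum to 364.

Yes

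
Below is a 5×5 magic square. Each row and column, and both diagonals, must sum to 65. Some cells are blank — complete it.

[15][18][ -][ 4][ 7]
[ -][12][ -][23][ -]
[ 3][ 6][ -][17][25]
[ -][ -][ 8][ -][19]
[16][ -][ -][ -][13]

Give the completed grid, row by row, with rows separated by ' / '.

Row 1 needs 65; the known cells sum to 44, so (1,3) = 21.
Row 3 needs 65; the known cells sum to 51, so (3,3) = 14.
Column 5 needs 65; the known cells sum to 64, so (2,5) = 1.
The remaining cell in main diagonal is (4,4) = 65 − 54 = 11.
Anti-diagonal needs 65; the known cells sum to 60, so (4,2) = 5.
Row 4 must total 65; the given cells sum to 43, so (4,1) = 22.
Column 1 needs 65; the known cells sum to 56, so (2,1) = 9.
Column 2: 18 + 12 + 6 + 5 + ? = 65, so (5,2) = 24.
Using column 4: 4 + 23 + 17 + 11 + ? → (5,4) = 65 − 55 = 10.
The remaining cell in row 2 is (2,3) = 65 − 45 = 20.
The remaining cell in row 5 is (5,3) = 65 − 63 = 2.

15 18 21 4 7 / 9 12 20 23 1 / 3 6 14 17 25 / 22 5 8 11 19 / 16 24 2 10 13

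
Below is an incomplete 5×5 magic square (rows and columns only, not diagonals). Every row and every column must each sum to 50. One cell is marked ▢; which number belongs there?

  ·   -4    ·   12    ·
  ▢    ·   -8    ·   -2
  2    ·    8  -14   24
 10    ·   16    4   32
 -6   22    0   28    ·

26

Row 3 must total 50; the given cells sum to 20, so (3,2) = 30.
Row 4 must total 50; the given cells sum to 62, so (4,2) = -12.
Row 5: -6 + 22 + 0 + 28 + ? = 50, so (5,5) = 6.
Column 2: -4 + 30 + (-12) + 22 + ? = 50, so (2,2) = 14.
Column 3 must total 50; the given cells sum to 16, so (1,3) = 34.
The remaining cell in column 4 is (2,4) = 50 − 30 = 20.
Column 5 must total 50; the given cells sum to 60, so (1,5) = -10.
Row 1: -4 + 34 + 12 + (-10) + ? = 50, so (1,1) = 18.
Using row 2: 14 + (-8) + 20 + (-2) + ? → (2,1) = 50 − 24 = 26.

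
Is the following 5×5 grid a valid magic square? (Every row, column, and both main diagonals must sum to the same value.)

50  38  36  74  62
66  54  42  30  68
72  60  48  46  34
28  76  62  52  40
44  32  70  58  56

No — column 3 sums to 258 but main diagonal sums to 260.

Row 1: 50 + 38 + 36 + 74 + 62 = 260.
Row 2: 66 + 54 + 42 + 30 + 68 = 260.
Row 3: 72 + 60 + 48 + 46 + 34 = 260.
Row 4: 28 + 76 + 62 + 52 + 40 = 258.
Row 5: 44 + 32 + 70 + 58 + 56 = 260.
Column 1: 50 + 66 + 72 + 28 + 44 = 260.
Column 2: 38 + 54 + 60 + 76 + 32 = 260.
Column 3: 36 + 42 + 48 + 62 + 70 = 258.
Column 4: 74 + 30 + 46 + 52 + 58 = 260.
Column 5: 62 + 68 + 34 + 40 + 56 = 260.
Main diagonal: 50 + 54 + 48 + 52 + 56 = 260.
Anti-diagonal: 62 + 30 + 48 + 76 + 44 = 260.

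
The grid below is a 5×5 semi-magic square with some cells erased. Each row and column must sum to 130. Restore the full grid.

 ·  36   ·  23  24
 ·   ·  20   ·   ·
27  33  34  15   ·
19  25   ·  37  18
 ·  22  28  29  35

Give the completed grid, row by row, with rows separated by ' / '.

30 36 17 23 24 / 38 14 20 26 32 / 27 33 34 15 21 / 19 25 31 37 18 / 16 22 28 29 35

Using row 3: 27 + 33 + 34 + 15 + ? → (3,5) = 130 − 109 = 21.
Row 4 needs 130; the known cells sum to 99, so (4,3) = 31.
Row 5: 22 + 28 + 29 + 35 + ? = 130, so (5,1) = 16.
Using column 2: 36 + 33 + 25 + 22 + ? → (2,2) = 130 − 116 = 14.
Using column 3: 20 + 34 + 31 + 28 + ? → (1,3) = 130 − 113 = 17.
The remaining cell in column 4 is (2,4) = 130 − 104 = 26.
From column 5, 130 − (24 + 21 + 18 + 35) gives (2,5) = 32.
From row 1, 130 − (36 + 17 + 23 + 24) gives (1,1) = 30.
Row 2 needs 130; the known cells sum to 92, so (2,1) = 38.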